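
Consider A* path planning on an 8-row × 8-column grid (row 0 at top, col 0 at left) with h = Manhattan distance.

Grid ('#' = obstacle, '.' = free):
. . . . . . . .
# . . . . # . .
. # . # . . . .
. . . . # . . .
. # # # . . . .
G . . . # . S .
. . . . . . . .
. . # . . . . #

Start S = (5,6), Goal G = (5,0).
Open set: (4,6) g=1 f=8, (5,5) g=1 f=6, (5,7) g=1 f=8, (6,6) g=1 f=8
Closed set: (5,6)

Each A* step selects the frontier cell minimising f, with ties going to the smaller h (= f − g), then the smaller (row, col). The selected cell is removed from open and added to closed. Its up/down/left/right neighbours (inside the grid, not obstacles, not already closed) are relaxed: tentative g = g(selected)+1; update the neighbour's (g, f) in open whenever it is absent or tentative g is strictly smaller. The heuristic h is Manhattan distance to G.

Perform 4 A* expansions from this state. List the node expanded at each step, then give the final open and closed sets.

order=[(5,5) → (4,5) → (4,4) → (6,5)]; open=[(3,5) g=3 f=10, (4,6) g=1 f=8, (5,7) g=1 f=8, (6,4) g=3 f=8, (6,6) g=1 f=8, (7,5) g=3 f=10]; closed=[(4,4), (4,5), (5,5), (5,6), (6,5)]

step 1: expand (5,5) (f=6, h=5) → closed; open now [(4,5) g=2 f=8, (4,6) g=1 f=8, (5,7) g=1 f=8, (6,5) g=2 f=8, (6,6) g=1 f=8]
step 2: expand (4,5) (f=8, h=6) → closed; open now [(3,5) g=3 f=10, (4,4) g=3 f=8, (4,6) g=1 f=8, (5,7) g=1 f=8, (6,5) g=2 f=8, (6,6) g=1 f=8]
step 3: expand (4,4) (f=8, h=5) → closed; open now [(3,5) g=3 f=10, (4,6) g=1 f=8, (5,7) g=1 f=8, (6,5) g=2 f=8, (6,6) g=1 f=8]
step 4: expand (6,5) (f=8, h=6) → closed; open now [(3,5) g=3 f=10, (4,6) g=1 f=8, (5,7) g=1 f=8, (6,4) g=3 f=8, (6,6) g=1 f=8, (7,5) g=3 f=10]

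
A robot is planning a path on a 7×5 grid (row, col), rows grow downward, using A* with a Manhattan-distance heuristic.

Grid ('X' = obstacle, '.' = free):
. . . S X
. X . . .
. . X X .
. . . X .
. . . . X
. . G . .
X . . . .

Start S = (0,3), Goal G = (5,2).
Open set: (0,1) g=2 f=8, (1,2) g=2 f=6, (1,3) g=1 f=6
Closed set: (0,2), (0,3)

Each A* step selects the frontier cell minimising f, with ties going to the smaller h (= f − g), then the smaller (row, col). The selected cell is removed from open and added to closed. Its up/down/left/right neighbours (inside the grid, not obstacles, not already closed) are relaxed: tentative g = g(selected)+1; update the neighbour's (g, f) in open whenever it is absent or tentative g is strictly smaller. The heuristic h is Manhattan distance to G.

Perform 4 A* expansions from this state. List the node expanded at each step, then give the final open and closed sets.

step 1: expand (1,2) (f=6, h=4) → closed; open now [(0,1) g=2 f=8, (1,3) g=1 f=6]
step 2: expand (1,3) (f=6, h=5) → closed; open now [(0,1) g=2 f=8, (1,4) g=2 f=8]
step 3: expand (0,1) (f=8, h=6) → closed; open now [(0,0) g=3 f=10, (1,4) g=2 f=8]
step 4: expand (1,4) (f=8, h=6) → closed; open now [(0,0) g=3 f=10, (2,4) g=3 f=8]

order=[(1,2) → (1,3) → (0,1) → (1,4)]; open=[(0,0) g=3 f=10, (2,4) g=3 f=8]; closed=[(0,1), (0,2), (0,3), (1,2), (1,3), (1,4)]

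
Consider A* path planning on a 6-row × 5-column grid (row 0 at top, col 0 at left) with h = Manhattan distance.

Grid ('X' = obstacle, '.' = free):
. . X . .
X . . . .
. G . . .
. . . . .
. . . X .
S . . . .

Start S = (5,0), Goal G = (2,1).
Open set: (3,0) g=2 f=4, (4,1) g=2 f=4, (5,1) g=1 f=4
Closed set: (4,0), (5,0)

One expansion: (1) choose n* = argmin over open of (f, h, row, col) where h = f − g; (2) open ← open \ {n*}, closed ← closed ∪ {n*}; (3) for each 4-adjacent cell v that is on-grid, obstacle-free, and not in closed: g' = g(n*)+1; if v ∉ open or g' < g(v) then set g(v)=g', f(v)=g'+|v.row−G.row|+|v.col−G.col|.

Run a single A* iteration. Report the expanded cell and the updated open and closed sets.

step 1: expand (3,0) (f=4, h=2) → closed; open now [(2,0) g=3 f=4, (3,1) g=3 f=4, (4,1) g=2 f=4, (5,1) g=1 f=4]

expanded=(3,0); open=[(2,0) g=3 f=4, (3,1) g=3 f=4, (4,1) g=2 f=4, (5,1) g=1 f=4]; closed=[(3,0), (4,0), (5,0)]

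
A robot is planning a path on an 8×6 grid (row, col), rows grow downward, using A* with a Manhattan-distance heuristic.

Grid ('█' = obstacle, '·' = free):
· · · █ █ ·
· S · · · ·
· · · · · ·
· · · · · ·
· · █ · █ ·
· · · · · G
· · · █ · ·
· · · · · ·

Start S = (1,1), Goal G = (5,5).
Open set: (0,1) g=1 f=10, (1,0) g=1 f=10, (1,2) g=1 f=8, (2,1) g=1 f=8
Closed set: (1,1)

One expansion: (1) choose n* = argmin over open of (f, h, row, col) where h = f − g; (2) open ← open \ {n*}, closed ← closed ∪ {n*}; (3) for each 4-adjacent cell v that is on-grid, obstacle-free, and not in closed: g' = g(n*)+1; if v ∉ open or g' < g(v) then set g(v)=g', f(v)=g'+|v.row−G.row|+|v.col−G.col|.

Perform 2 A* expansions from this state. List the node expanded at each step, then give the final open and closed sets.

order=[(1,2) → (1,3)]; open=[(0,1) g=1 f=10, (0,2) g=2 f=10, (1,0) g=1 f=10, (1,4) g=3 f=8, (2,1) g=1 f=8, (2,2) g=2 f=8, (2,3) g=3 f=8]; closed=[(1,1), (1,2), (1,3)]

step 1: expand (1,2) (f=8, h=7) → closed; open now [(0,1) g=1 f=10, (0,2) g=2 f=10, (1,0) g=1 f=10, (1,3) g=2 f=8, (2,1) g=1 f=8, (2,2) g=2 f=8]
step 2: expand (1,3) (f=8, h=6) → closed; open now [(0,1) g=1 f=10, (0,2) g=2 f=10, (1,0) g=1 f=10, (1,4) g=3 f=8, (2,1) g=1 f=8, (2,2) g=2 f=8, (2,3) g=3 f=8]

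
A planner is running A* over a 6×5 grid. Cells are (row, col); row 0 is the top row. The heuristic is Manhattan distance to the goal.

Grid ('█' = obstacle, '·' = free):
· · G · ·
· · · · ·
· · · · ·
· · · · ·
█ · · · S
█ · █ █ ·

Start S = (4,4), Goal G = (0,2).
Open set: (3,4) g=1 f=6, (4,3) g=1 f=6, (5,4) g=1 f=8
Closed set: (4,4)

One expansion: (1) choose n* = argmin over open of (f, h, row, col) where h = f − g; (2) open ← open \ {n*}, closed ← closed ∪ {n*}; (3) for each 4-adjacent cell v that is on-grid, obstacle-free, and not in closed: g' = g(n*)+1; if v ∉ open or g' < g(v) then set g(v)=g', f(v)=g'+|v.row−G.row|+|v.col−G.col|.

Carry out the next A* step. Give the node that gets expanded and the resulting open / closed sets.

expanded=(3,4); open=[(2,4) g=2 f=6, (3,3) g=2 f=6, (4,3) g=1 f=6, (5,4) g=1 f=8]; closed=[(3,4), (4,4)]

step 1: expand (3,4) (f=6, h=5) → closed; open now [(2,4) g=2 f=6, (3,3) g=2 f=6, (4,3) g=1 f=6, (5,4) g=1 f=8]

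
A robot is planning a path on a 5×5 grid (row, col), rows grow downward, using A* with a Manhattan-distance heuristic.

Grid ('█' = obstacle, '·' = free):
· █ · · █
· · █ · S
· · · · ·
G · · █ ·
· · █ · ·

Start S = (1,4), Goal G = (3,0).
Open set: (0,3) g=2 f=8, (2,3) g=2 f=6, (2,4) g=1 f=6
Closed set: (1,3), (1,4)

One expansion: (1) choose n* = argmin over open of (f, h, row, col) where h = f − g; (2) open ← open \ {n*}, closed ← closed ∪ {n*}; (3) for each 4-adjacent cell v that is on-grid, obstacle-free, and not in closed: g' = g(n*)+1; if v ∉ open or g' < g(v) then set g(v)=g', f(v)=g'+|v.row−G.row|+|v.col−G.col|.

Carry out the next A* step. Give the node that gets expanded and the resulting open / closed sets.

expanded=(2,3); open=[(0,3) g=2 f=8, (2,2) g=3 f=6, (2,4) g=1 f=6]; closed=[(1,3), (1,4), (2,3)]

step 1: expand (2,3) (f=6, h=4) → closed; open now [(0,3) g=2 f=8, (2,2) g=3 f=6, (2,4) g=1 f=6]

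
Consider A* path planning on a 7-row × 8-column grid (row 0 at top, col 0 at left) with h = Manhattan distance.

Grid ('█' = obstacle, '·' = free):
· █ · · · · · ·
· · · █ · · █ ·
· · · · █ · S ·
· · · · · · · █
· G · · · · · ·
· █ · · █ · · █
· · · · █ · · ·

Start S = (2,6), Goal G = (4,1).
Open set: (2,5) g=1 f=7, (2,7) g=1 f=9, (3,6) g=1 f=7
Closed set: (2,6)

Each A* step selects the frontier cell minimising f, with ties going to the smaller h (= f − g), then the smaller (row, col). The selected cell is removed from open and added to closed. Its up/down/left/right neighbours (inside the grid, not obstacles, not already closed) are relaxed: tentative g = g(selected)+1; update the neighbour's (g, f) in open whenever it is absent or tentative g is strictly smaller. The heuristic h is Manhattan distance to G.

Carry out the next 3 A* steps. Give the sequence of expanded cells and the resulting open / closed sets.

step 1: expand (2,5) (f=7, h=6) → closed; open now [(1,5) g=2 f=9, (2,7) g=1 f=9, (3,5) g=2 f=7, (3,6) g=1 f=7]
step 2: expand (3,5) (f=7, h=5) → closed; open now [(1,5) g=2 f=9, (2,7) g=1 f=9, (3,4) g=3 f=7, (3,6) g=1 f=7, (4,5) g=3 f=7]
step 3: expand (3,4) (f=7, h=4) → closed; open now [(1,5) g=2 f=9, (2,7) g=1 f=9, (3,3) g=4 f=7, (3,6) g=1 f=7, (4,4) g=4 f=7, (4,5) g=3 f=7]

order=[(2,5) → (3,5) → (3,4)]; open=[(1,5) g=2 f=9, (2,7) g=1 f=9, (3,3) g=4 f=7, (3,6) g=1 f=7, (4,4) g=4 f=7, (4,5) g=3 f=7]; closed=[(2,5), (2,6), (3,4), (3,5)]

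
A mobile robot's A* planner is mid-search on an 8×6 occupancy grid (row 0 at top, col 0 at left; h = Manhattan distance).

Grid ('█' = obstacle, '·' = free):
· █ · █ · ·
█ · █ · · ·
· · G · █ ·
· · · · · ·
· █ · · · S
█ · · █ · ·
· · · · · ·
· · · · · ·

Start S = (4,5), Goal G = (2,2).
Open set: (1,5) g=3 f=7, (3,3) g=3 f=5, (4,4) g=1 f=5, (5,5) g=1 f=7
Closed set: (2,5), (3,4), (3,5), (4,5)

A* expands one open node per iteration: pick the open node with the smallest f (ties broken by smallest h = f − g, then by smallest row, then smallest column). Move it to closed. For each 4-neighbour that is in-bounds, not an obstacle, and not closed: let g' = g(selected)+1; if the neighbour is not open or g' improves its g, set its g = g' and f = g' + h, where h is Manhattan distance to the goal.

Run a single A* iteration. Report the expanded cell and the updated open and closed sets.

step 1: expand (3,3) (f=5, h=2) → closed; open now [(1,5) g=3 f=7, (2,3) g=4 f=5, (3,2) g=4 f=5, (4,3) g=4 f=7, (4,4) g=1 f=5, (5,5) g=1 f=7]

expanded=(3,3); open=[(1,5) g=3 f=7, (2,3) g=4 f=5, (3,2) g=4 f=5, (4,3) g=4 f=7, (4,4) g=1 f=5, (5,5) g=1 f=7]; closed=[(2,5), (3,3), (3,4), (3,5), (4,5)]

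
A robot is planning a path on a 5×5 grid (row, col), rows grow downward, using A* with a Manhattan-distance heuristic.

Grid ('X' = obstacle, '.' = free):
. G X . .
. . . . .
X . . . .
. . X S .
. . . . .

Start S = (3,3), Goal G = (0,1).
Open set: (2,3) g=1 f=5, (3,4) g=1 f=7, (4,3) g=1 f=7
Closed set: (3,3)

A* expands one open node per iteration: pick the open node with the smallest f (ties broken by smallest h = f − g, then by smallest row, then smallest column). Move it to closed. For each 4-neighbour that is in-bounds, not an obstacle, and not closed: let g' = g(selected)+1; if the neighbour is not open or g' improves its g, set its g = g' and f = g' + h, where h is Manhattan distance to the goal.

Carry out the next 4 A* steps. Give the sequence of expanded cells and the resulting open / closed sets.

step 1: expand (2,3) (f=5, h=4) → closed; open now [(1,3) g=2 f=5, (2,2) g=2 f=5, (2,4) g=2 f=7, (3,4) g=1 f=7, (4,3) g=1 f=7]
step 2: expand (1,3) (f=5, h=3) → closed; open now [(0,3) g=3 f=5, (1,2) g=3 f=5, (1,4) g=3 f=7, (2,2) g=2 f=5, (2,4) g=2 f=7, (3,4) g=1 f=7, (4,3) g=1 f=7]
step 3: expand (0,3) (f=5, h=2) → closed; open now [(0,4) g=4 f=7, (1,2) g=3 f=5, (1,4) g=3 f=7, (2,2) g=2 f=5, (2,4) g=2 f=7, (3,4) g=1 f=7, (4,3) g=1 f=7]
step 4: expand (1,2) (f=5, h=2) → closed; open now [(0,4) g=4 f=7, (1,1) g=4 f=5, (1,4) g=3 f=7, (2,2) g=2 f=5, (2,4) g=2 f=7, (3,4) g=1 f=7, (4,3) g=1 f=7]

order=[(2,3) → (1,3) → (0,3) → (1,2)]; open=[(0,4) g=4 f=7, (1,1) g=4 f=5, (1,4) g=3 f=7, (2,2) g=2 f=5, (2,4) g=2 f=7, (3,4) g=1 f=7, (4,3) g=1 f=7]; closed=[(0,3), (1,2), (1,3), (2,3), (3,3)]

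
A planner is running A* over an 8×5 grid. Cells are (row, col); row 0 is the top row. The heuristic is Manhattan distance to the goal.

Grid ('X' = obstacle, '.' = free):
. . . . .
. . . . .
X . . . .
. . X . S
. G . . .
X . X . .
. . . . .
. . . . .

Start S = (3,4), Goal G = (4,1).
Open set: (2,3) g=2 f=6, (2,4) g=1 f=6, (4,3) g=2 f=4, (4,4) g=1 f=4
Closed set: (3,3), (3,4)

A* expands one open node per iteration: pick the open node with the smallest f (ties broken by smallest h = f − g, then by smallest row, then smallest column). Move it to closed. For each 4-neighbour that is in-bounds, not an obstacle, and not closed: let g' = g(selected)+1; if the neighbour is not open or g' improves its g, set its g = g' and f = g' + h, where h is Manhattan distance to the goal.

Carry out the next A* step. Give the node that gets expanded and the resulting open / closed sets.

expanded=(4,3); open=[(2,3) g=2 f=6, (2,4) g=1 f=6, (4,2) g=3 f=4, (4,4) g=1 f=4, (5,3) g=3 f=6]; closed=[(3,3), (3,4), (4,3)]

step 1: expand (4,3) (f=4, h=2) → closed; open now [(2,3) g=2 f=6, (2,4) g=1 f=6, (4,2) g=3 f=4, (4,4) g=1 f=4, (5,3) g=3 f=6]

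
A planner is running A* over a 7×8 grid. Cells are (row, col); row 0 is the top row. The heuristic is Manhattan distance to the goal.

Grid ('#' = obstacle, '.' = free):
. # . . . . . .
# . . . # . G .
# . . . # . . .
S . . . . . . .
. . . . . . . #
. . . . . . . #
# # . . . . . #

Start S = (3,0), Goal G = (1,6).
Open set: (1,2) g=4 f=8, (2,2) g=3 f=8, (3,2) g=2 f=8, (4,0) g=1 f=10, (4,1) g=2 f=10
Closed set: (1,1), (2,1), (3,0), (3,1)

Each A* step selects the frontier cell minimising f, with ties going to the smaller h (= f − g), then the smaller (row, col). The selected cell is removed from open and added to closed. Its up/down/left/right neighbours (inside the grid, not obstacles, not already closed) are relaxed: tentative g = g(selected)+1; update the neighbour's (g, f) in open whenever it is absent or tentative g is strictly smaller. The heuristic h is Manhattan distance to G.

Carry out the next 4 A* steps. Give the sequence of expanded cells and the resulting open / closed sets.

step 1: expand (1,2) (f=8, h=4) → closed; open now [(0,2) g=5 f=10, (1,3) g=5 f=8, (2,2) g=3 f=8, (3,2) g=2 f=8, (4,0) g=1 f=10, (4,1) g=2 f=10]
step 2: expand (1,3) (f=8, h=3) → closed; open now [(0,2) g=5 f=10, (0,3) g=6 f=10, (2,2) g=3 f=8, (2,3) g=6 f=10, (3,2) g=2 f=8, (4,0) g=1 f=10, (4,1) g=2 f=10]
step 3: expand (2,2) (f=8, h=5) → closed; open now [(0,2) g=5 f=10, (0,3) g=6 f=10, (2,3) g=4 f=8, (3,2) g=2 f=8, (4,0) g=1 f=10, (4,1) g=2 f=10]
step 4: expand (2,3) (f=8, h=4) → closed; open now [(0,2) g=5 f=10, (0,3) g=6 f=10, (3,2) g=2 f=8, (3,3) g=5 f=10, (4,0) g=1 f=10, (4,1) g=2 f=10]

order=[(1,2) → (1,3) → (2,2) → (2,3)]; open=[(0,2) g=5 f=10, (0,3) g=6 f=10, (3,2) g=2 f=8, (3,3) g=5 f=10, (4,0) g=1 f=10, (4,1) g=2 f=10]; closed=[(1,1), (1,2), (1,3), (2,1), (2,2), (2,3), (3,0), (3,1)]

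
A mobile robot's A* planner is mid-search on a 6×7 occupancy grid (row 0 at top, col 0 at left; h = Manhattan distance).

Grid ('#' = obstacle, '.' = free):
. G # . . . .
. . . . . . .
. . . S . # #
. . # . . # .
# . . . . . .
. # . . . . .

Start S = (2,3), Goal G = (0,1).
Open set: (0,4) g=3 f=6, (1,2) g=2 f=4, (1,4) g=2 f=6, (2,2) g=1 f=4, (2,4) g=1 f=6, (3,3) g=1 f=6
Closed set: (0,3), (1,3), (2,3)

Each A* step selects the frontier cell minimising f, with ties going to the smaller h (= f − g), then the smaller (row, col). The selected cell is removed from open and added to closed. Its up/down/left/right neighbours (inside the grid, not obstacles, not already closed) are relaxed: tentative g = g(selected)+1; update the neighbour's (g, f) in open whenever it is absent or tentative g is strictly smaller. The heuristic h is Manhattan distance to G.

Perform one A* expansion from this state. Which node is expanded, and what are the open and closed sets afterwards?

expanded=(1,2); open=[(0,4) g=3 f=6, (1,1) g=3 f=4, (1,4) g=2 f=6, (2,2) g=1 f=4, (2,4) g=1 f=6, (3,3) g=1 f=6]; closed=[(0,3), (1,2), (1,3), (2,3)]

step 1: expand (1,2) (f=4, h=2) → closed; open now [(0,4) g=3 f=6, (1,1) g=3 f=4, (1,4) g=2 f=6, (2,2) g=1 f=4, (2,4) g=1 f=6, (3,3) g=1 f=6]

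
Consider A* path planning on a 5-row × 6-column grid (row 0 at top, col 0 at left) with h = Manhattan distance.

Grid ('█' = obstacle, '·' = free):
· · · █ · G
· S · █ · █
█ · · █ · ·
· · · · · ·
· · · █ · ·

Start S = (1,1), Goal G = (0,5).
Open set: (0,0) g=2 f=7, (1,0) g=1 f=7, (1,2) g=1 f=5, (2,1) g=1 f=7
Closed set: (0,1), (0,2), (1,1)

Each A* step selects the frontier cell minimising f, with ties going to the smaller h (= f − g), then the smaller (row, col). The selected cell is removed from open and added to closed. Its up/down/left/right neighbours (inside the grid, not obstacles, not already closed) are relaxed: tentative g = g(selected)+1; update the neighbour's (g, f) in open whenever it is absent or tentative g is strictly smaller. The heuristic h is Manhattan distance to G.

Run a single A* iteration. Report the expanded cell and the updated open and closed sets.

expanded=(1,2); open=[(0,0) g=2 f=7, (1,0) g=1 f=7, (2,1) g=1 f=7, (2,2) g=2 f=7]; closed=[(0,1), (0,2), (1,1), (1,2)]

step 1: expand (1,2) (f=5, h=4) → closed; open now [(0,0) g=2 f=7, (1,0) g=1 f=7, (2,1) g=1 f=7, (2,2) g=2 f=7]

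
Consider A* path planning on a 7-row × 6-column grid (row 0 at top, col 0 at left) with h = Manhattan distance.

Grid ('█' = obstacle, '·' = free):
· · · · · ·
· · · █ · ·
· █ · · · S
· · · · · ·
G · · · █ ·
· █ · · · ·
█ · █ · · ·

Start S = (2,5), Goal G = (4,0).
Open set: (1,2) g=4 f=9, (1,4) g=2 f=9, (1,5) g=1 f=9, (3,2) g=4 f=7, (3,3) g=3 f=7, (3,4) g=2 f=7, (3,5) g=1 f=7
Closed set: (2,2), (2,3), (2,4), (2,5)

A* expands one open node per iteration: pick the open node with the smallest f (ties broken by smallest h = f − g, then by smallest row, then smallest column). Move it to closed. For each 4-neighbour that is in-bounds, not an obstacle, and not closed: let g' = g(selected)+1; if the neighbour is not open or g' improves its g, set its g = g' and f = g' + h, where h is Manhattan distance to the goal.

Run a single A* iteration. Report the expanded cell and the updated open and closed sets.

step 1: expand (3,2) (f=7, h=3) → closed; open now [(1,2) g=4 f=9, (1,4) g=2 f=9, (1,5) g=1 f=9, (3,1) g=5 f=7, (3,3) g=3 f=7, (3,4) g=2 f=7, (3,5) g=1 f=7, (4,2) g=5 f=7]

expanded=(3,2); open=[(1,2) g=4 f=9, (1,4) g=2 f=9, (1,5) g=1 f=9, (3,1) g=5 f=7, (3,3) g=3 f=7, (3,4) g=2 f=7, (3,5) g=1 f=7, (4,2) g=5 f=7]; closed=[(2,2), (2,3), (2,4), (2,5), (3,2)]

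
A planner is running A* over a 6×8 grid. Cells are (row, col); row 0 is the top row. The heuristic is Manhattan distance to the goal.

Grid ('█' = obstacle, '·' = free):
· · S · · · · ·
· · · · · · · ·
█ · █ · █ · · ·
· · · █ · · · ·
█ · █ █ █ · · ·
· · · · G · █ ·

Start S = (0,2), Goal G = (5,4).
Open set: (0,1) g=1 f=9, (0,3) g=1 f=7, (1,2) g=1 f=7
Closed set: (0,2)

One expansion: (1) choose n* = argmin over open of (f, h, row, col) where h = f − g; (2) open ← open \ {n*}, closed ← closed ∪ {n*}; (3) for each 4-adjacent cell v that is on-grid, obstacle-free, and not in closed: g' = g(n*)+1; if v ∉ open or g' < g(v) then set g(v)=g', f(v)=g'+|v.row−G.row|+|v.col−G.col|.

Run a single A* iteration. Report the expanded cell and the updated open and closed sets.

step 1: expand (0,3) (f=7, h=6) → closed; open now [(0,1) g=1 f=9, (0,4) g=2 f=7, (1,2) g=1 f=7, (1,3) g=2 f=7]

expanded=(0,3); open=[(0,1) g=1 f=9, (0,4) g=2 f=7, (1,2) g=1 f=7, (1,3) g=2 f=7]; closed=[(0,2), (0,3)]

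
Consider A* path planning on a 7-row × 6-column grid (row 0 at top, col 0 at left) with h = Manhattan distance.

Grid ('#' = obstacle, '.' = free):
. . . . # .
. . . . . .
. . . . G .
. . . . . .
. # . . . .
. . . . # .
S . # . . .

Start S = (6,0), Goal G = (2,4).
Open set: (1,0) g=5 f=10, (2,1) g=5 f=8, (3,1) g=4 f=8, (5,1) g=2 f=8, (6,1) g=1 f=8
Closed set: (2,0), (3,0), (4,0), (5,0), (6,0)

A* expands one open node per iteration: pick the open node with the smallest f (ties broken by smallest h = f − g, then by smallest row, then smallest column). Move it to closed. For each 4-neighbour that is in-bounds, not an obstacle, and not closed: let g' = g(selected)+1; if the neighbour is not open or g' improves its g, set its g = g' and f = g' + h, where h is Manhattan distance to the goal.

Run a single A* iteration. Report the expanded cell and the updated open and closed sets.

step 1: expand (2,1) (f=8, h=3) → closed; open now [(1,0) g=5 f=10, (1,1) g=6 f=10, (2,2) g=6 f=8, (3,1) g=4 f=8, (5,1) g=2 f=8, (6,1) g=1 f=8]

expanded=(2,1); open=[(1,0) g=5 f=10, (1,1) g=6 f=10, (2,2) g=6 f=8, (3,1) g=4 f=8, (5,1) g=2 f=8, (6,1) g=1 f=8]; closed=[(2,0), (2,1), (3,0), (4,0), (5,0), (6,0)]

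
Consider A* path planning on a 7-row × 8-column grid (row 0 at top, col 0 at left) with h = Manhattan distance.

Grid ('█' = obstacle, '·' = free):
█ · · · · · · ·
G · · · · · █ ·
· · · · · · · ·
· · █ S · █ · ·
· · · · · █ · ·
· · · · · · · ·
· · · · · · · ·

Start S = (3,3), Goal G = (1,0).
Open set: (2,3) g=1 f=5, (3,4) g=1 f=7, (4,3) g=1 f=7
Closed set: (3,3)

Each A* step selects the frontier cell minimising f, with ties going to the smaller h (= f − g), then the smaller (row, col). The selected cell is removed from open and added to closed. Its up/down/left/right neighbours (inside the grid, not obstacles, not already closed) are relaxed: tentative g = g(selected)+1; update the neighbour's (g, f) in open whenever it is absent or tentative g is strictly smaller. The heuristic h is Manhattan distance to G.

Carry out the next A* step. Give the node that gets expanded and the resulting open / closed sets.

step 1: expand (2,3) (f=5, h=4) → closed; open now [(1,3) g=2 f=5, (2,2) g=2 f=5, (2,4) g=2 f=7, (3,4) g=1 f=7, (4,3) g=1 f=7]

expanded=(2,3); open=[(1,3) g=2 f=5, (2,2) g=2 f=5, (2,4) g=2 f=7, (3,4) g=1 f=7, (4,3) g=1 f=7]; closed=[(2,3), (3,3)]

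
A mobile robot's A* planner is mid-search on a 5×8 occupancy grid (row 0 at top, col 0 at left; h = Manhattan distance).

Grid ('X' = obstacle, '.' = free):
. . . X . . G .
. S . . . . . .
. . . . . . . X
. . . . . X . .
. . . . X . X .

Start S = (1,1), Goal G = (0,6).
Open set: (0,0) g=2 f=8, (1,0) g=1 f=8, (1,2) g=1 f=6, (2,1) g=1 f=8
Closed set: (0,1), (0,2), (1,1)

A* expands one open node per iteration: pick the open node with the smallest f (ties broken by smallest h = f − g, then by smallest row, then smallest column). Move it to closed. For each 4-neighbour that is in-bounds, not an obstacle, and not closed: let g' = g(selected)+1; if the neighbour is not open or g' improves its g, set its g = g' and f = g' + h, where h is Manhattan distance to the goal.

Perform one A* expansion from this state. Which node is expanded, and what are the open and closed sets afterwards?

expanded=(1,2); open=[(0,0) g=2 f=8, (1,0) g=1 f=8, (1,3) g=2 f=6, (2,1) g=1 f=8, (2,2) g=2 f=8]; closed=[(0,1), (0,2), (1,1), (1,2)]

step 1: expand (1,2) (f=6, h=5) → closed; open now [(0,0) g=2 f=8, (1,0) g=1 f=8, (1,3) g=2 f=6, (2,1) g=1 f=8, (2,2) g=2 f=8]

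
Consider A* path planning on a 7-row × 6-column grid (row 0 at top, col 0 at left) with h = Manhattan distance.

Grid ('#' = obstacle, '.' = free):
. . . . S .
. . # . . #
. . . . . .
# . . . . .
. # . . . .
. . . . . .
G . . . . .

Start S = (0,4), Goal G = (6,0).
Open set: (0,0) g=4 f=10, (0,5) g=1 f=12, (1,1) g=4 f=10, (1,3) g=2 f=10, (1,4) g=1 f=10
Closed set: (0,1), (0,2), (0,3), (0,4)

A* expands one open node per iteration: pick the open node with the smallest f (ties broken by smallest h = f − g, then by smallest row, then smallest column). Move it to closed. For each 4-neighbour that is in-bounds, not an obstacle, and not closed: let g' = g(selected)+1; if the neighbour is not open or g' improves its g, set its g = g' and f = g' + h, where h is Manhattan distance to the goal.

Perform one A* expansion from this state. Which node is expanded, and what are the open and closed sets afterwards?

expanded=(0,0); open=[(0,5) g=1 f=12, (1,0) g=5 f=10, (1,1) g=4 f=10, (1,3) g=2 f=10, (1,4) g=1 f=10]; closed=[(0,0), (0,1), (0,2), (0,3), (0,4)]

step 1: expand (0,0) (f=10, h=6) → closed; open now [(0,5) g=1 f=12, (1,0) g=5 f=10, (1,1) g=4 f=10, (1,3) g=2 f=10, (1,4) g=1 f=10]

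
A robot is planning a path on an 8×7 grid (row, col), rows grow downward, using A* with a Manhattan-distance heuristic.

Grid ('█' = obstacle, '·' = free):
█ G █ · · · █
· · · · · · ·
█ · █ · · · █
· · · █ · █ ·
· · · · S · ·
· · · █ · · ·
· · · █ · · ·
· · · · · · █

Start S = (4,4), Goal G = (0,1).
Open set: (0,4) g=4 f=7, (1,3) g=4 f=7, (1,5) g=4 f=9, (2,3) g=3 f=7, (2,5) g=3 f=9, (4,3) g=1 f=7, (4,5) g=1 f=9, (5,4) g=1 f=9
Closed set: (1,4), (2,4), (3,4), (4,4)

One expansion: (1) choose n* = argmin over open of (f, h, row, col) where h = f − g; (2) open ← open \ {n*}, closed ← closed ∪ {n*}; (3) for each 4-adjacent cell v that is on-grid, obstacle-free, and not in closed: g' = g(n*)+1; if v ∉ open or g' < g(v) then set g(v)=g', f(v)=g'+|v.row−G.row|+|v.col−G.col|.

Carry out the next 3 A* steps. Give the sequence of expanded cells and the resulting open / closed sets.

order=[(0,4) → (0,3) → (1,3)]; open=[(0,5) g=5 f=9, (1,2) g=5 f=7, (1,5) g=4 f=9, (2,3) g=3 f=7, (2,5) g=3 f=9, (4,3) g=1 f=7, (4,5) g=1 f=9, (5,4) g=1 f=9]; closed=[(0,3), (0,4), (1,3), (1,4), (2,4), (3,4), (4,4)]

step 1: expand (0,4) (f=7, h=3) → closed; open now [(0,3) g=5 f=7, (0,5) g=5 f=9, (1,3) g=4 f=7, (1,5) g=4 f=9, (2,3) g=3 f=7, (2,5) g=3 f=9, (4,3) g=1 f=7, (4,5) g=1 f=9, (5,4) g=1 f=9]
step 2: expand (0,3) (f=7, h=2) → closed; open now [(0,5) g=5 f=9, (1,3) g=4 f=7, (1,5) g=4 f=9, (2,3) g=3 f=7, (2,5) g=3 f=9, (4,3) g=1 f=7, (4,5) g=1 f=9, (5,4) g=1 f=9]
step 3: expand (1,3) (f=7, h=3) → closed; open now [(0,5) g=5 f=9, (1,2) g=5 f=7, (1,5) g=4 f=9, (2,3) g=3 f=7, (2,5) g=3 f=9, (4,3) g=1 f=7, (4,5) g=1 f=9, (5,4) g=1 f=9]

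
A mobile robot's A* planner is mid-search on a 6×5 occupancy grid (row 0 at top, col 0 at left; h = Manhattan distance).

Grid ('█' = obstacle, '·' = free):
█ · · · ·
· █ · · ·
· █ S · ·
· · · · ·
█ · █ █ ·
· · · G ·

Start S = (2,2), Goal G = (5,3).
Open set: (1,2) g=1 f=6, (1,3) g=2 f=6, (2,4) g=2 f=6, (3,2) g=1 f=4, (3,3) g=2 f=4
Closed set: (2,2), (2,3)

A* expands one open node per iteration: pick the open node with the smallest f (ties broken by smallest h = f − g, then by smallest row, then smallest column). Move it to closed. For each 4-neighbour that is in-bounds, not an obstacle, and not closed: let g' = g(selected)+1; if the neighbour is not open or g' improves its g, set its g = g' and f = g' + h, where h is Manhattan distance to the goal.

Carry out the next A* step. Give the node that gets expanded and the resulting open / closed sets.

step 1: expand (3,3) (f=4, h=2) → closed; open now [(1,2) g=1 f=6, (1,3) g=2 f=6, (2,4) g=2 f=6, (3,2) g=1 f=4, (3,4) g=3 f=6]

expanded=(3,3); open=[(1,2) g=1 f=6, (1,3) g=2 f=6, (2,4) g=2 f=6, (3,2) g=1 f=4, (3,4) g=3 f=6]; closed=[(2,2), (2,3), (3,3)]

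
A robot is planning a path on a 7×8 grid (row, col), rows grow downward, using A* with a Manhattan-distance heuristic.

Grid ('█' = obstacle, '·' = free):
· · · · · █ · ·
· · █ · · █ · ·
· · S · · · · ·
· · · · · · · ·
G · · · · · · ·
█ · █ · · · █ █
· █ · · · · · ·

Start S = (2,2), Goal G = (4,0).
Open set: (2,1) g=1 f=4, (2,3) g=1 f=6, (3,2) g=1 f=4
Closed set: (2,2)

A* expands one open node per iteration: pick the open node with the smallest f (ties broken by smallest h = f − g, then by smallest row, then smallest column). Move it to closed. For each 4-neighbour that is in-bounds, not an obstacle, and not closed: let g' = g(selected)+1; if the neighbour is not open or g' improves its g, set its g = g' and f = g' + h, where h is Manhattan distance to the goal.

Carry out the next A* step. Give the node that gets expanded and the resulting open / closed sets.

step 1: expand (2,1) (f=4, h=3) → closed; open now [(1,1) g=2 f=6, (2,0) g=2 f=4, (2,3) g=1 f=6, (3,1) g=2 f=4, (3,2) g=1 f=4]

expanded=(2,1); open=[(1,1) g=2 f=6, (2,0) g=2 f=4, (2,3) g=1 f=6, (3,1) g=2 f=4, (3,2) g=1 f=4]; closed=[(2,1), (2,2)]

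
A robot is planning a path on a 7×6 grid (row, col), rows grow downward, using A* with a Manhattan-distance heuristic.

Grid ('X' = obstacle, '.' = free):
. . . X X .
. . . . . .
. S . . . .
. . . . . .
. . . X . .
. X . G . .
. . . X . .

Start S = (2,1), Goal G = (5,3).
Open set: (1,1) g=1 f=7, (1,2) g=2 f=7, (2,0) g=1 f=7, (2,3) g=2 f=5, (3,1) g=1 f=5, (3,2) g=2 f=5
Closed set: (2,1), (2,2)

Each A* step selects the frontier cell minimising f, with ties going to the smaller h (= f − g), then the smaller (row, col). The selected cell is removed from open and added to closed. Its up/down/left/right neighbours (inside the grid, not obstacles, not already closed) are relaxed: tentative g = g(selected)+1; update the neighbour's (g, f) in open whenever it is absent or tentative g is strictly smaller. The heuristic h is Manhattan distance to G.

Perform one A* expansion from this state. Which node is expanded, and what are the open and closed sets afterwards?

expanded=(2,3); open=[(1,1) g=1 f=7, (1,2) g=2 f=7, (1,3) g=3 f=7, (2,0) g=1 f=7, (2,4) g=3 f=7, (3,1) g=1 f=5, (3,2) g=2 f=5, (3,3) g=3 f=5]; closed=[(2,1), (2,2), (2,3)]

step 1: expand (2,3) (f=5, h=3) → closed; open now [(1,1) g=1 f=7, (1,2) g=2 f=7, (1,3) g=3 f=7, (2,0) g=1 f=7, (2,4) g=3 f=7, (3,1) g=1 f=5, (3,2) g=2 f=5, (3,3) g=3 f=5]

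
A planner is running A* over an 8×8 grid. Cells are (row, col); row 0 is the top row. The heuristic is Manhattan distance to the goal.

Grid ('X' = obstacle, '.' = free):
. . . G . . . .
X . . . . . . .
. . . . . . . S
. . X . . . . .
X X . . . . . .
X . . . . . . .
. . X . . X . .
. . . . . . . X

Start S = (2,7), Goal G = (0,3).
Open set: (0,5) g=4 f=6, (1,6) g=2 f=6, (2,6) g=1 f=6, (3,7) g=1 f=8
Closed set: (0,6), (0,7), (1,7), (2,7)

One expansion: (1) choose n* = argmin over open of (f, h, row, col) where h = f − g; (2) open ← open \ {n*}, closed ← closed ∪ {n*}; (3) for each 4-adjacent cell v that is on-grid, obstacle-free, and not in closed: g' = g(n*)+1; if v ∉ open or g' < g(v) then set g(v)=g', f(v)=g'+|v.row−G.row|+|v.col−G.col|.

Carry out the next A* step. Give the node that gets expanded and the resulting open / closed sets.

expanded=(0,5); open=[(0,4) g=5 f=6, (1,5) g=5 f=8, (1,6) g=2 f=6, (2,6) g=1 f=6, (3,7) g=1 f=8]; closed=[(0,5), (0,6), (0,7), (1,7), (2,7)]

step 1: expand (0,5) (f=6, h=2) → closed; open now [(0,4) g=5 f=6, (1,5) g=5 f=8, (1,6) g=2 f=6, (2,6) g=1 f=6, (3,7) g=1 f=8]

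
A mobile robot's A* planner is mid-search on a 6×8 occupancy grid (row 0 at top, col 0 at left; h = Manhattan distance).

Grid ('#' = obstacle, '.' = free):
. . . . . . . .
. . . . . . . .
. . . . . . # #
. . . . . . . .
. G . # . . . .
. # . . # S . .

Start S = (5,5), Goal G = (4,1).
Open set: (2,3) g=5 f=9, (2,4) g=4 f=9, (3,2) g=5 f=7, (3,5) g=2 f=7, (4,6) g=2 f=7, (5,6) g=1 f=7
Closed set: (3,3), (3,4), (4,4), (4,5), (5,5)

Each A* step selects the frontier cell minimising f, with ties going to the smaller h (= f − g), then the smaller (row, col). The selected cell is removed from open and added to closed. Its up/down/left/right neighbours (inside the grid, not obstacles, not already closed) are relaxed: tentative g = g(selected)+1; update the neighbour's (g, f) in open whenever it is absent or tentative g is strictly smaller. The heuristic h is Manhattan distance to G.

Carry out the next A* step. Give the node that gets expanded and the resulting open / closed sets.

expanded=(3,2); open=[(2,2) g=6 f=9, (2,3) g=5 f=9, (2,4) g=4 f=9, (3,1) g=6 f=7, (3,5) g=2 f=7, (4,2) g=6 f=7, (4,6) g=2 f=7, (5,6) g=1 f=7]; closed=[(3,2), (3,3), (3,4), (4,4), (4,5), (5,5)]

step 1: expand (3,2) (f=7, h=2) → closed; open now [(2,2) g=6 f=9, (2,3) g=5 f=9, (2,4) g=4 f=9, (3,1) g=6 f=7, (3,5) g=2 f=7, (4,2) g=6 f=7, (4,6) g=2 f=7, (5,6) g=1 f=7]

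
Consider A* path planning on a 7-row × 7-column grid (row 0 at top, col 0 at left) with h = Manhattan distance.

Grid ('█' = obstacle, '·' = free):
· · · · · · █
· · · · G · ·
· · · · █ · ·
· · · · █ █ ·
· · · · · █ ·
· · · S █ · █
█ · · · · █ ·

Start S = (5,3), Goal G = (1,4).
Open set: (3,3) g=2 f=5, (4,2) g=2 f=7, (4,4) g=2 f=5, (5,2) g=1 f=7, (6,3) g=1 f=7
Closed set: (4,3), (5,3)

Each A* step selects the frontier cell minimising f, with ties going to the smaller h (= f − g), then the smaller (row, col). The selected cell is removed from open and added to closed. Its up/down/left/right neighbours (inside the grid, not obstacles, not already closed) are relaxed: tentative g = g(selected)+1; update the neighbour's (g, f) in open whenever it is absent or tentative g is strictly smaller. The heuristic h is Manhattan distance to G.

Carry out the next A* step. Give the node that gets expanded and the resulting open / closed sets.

expanded=(3,3); open=[(2,3) g=3 f=5, (3,2) g=3 f=7, (4,2) g=2 f=7, (4,4) g=2 f=5, (5,2) g=1 f=7, (6,3) g=1 f=7]; closed=[(3,3), (4,3), (5,3)]

step 1: expand (3,3) (f=5, h=3) → closed; open now [(2,3) g=3 f=5, (3,2) g=3 f=7, (4,2) g=2 f=7, (4,4) g=2 f=5, (5,2) g=1 f=7, (6,3) g=1 f=7]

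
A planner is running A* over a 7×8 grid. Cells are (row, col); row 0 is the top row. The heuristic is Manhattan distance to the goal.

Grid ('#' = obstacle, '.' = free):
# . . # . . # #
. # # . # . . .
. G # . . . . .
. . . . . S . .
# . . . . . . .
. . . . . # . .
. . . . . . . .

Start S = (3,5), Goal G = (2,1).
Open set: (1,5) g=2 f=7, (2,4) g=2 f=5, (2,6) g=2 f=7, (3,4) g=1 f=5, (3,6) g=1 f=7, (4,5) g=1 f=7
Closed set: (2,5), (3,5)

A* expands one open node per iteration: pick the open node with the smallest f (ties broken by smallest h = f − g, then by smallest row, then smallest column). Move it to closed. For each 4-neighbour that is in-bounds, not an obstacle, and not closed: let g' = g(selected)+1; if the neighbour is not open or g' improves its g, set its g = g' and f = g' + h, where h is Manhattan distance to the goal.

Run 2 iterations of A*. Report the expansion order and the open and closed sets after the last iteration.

order=[(2,4) → (2,3)]; open=[(1,3) g=4 f=7, (1,5) g=2 f=7, (2,6) g=2 f=7, (3,3) g=4 f=7, (3,4) g=1 f=5, (3,6) g=1 f=7, (4,5) g=1 f=7]; closed=[(2,3), (2,4), (2,5), (3,5)]

step 1: expand (2,4) (f=5, h=3) → closed; open now [(1,5) g=2 f=7, (2,3) g=3 f=5, (2,6) g=2 f=7, (3,4) g=1 f=5, (3,6) g=1 f=7, (4,5) g=1 f=7]
step 2: expand (2,3) (f=5, h=2) → closed; open now [(1,3) g=4 f=7, (1,5) g=2 f=7, (2,6) g=2 f=7, (3,3) g=4 f=7, (3,4) g=1 f=5, (3,6) g=1 f=7, (4,5) g=1 f=7]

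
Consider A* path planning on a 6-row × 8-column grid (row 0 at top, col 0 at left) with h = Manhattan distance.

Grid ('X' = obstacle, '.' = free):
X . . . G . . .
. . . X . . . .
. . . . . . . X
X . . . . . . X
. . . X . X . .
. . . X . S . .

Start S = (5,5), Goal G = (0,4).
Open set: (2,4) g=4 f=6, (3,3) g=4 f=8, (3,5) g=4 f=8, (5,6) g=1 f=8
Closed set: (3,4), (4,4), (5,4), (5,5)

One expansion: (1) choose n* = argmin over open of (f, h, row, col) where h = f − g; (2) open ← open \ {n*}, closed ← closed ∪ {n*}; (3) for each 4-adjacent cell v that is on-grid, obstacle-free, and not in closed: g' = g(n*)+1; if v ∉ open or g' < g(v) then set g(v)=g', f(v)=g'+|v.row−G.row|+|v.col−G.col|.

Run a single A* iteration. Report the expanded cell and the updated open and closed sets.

step 1: expand (2,4) (f=6, h=2) → closed; open now [(1,4) g=5 f=6, (2,3) g=5 f=8, (2,5) g=5 f=8, (3,3) g=4 f=8, (3,5) g=4 f=8, (5,6) g=1 f=8]

expanded=(2,4); open=[(1,4) g=5 f=6, (2,3) g=5 f=8, (2,5) g=5 f=8, (3,3) g=4 f=8, (3,5) g=4 f=8, (5,6) g=1 f=8]; closed=[(2,4), (3,4), (4,4), (5,4), (5,5)]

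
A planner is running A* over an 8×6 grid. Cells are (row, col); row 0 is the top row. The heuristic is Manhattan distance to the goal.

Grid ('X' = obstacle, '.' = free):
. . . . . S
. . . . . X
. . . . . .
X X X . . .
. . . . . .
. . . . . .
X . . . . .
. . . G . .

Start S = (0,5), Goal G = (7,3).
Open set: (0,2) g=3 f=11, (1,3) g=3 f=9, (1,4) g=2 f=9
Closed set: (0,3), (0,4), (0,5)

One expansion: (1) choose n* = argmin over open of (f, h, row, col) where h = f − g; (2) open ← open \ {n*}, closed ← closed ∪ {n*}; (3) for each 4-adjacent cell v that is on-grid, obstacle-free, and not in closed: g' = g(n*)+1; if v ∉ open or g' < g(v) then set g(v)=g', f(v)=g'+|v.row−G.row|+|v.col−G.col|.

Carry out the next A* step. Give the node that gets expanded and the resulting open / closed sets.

step 1: expand (1,3) (f=9, h=6) → closed; open now [(0,2) g=3 f=11, (1,2) g=4 f=11, (1,4) g=2 f=9, (2,3) g=4 f=9]

expanded=(1,3); open=[(0,2) g=3 f=11, (1,2) g=4 f=11, (1,4) g=2 f=9, (2,3) g=4 f=9]; closed=[(0,3), (0,4), (0,5), (1,3)]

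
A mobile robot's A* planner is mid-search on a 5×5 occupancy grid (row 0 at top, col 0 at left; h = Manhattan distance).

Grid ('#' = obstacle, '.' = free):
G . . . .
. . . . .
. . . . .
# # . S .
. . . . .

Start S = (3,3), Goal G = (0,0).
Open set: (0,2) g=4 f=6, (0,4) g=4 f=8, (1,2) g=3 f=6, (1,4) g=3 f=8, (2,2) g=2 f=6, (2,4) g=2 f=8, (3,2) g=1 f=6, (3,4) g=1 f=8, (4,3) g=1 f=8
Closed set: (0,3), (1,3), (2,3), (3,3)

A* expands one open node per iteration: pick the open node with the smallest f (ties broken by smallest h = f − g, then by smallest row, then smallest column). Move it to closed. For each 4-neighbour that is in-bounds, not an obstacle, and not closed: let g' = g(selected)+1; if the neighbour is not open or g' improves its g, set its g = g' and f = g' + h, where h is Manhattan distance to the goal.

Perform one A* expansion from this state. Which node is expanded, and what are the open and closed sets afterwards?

step 1: expand (0,2) (f=6, h=2) → closed; open now [(0,1) g=5 f=6, (0,4) g=4 f=8, (1,2) g=3 f=6, (1,4) g=3 f=8, (2,2) g=2 f=6, (2,4) g=2 f=8, (3,2) g=1 f=6, (3,4) g=1 f=8, (4,3) g=1 f=8]

expanded=(0,2); open=[(0,1) g=5 f=6, (0,4) g=4 f=8, (1,2) g=3 f=6, (1,4) g=3 f=8, (2,2) g=2 f=6, (2,4) g=2 f=8, (3,2) g=1 f=6, (3,4) g=1 f=8, (4,3) g=1 f=8]; closed=[(0,2), (0,3), (1,3), (2,3), (3,3)]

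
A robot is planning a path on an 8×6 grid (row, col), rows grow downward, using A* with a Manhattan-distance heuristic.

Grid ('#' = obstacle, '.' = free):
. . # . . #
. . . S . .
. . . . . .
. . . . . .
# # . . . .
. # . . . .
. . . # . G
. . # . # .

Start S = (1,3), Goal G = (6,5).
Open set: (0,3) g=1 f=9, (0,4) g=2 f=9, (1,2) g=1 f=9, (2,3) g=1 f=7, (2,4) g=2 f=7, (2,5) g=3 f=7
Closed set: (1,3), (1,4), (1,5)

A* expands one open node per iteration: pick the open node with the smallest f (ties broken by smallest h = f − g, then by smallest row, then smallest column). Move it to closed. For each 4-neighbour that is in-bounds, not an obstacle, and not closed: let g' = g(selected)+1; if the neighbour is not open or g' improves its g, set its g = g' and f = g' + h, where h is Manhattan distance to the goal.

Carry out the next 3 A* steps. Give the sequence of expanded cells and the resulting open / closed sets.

step 1: expand (2,5) (f=7, h=4) → closed; open now [(0,3) g=1 f=9, (0,4) g=2 f=9, (1,2) g=1 f=9, (2,3) g=1 f=7, (2,4) g=2 f=7, (3,5) g=4 f=7]
step 2: expand (3,5) (f=7, h=3) → closed; open now [(0,3) g=1 f=9, (0,4) g=2 f=9, (1,2) g=1 f=9, (2,3) g=1 f=7, (2,4) g=2 f=7, (3,4) g=5 f=9, (4,5) g=5 f=7]
step 3: expand (4,5) (f=7, h=2) → closed; open now [(0,3) g=1 f=9, (0,4) g=2 f=9, (1,2) g=1 f=9, (2,3) g=1 f=7, (2,4) g=2 f=7, (3,4) g=5 f=9, (4,4) g=6 f=9, (5,5) g=6 f=7]

order=[(2,5) → (3,5) → (4,5)]; open=[(0,3) g=1 f=9, (0,4) g=2 f=9, (1,2) g=1 f=9, (2,3) g=1 f=7, (2,4) g=2 f=7, (3,4) g=5 f=9, (4,4) g=6 f=9, (5,5) g=6 f=7]; closed=[(1,3), (1,4), (1,5), (2,5), (3,5), (4,5)]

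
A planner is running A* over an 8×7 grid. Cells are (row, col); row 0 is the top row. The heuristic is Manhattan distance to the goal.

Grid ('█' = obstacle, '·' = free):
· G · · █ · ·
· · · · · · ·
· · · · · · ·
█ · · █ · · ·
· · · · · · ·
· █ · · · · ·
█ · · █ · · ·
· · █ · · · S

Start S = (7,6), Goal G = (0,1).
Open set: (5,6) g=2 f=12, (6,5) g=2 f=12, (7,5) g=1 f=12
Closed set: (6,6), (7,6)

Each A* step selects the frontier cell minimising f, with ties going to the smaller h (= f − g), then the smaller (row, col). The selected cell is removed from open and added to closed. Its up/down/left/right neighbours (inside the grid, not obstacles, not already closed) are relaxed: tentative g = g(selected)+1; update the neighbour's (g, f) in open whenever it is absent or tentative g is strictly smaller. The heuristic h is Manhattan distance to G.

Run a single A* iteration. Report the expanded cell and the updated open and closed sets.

expanded=(5,6); open=[(4,6) g=3 f=12, (5,5) g=3 f=12, (6,5) g=2 f=12, (7,5) g=1 f=12]; closed=[(5,6), (6,6), (7,6)]

step 1: expand (5,6) (f=12, h=10) → closed; open now [(4,6) g=3 f=12, (5,5) g=3 f=12, (6,5) g=2 f=12, (7,5) g=1 f=12]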